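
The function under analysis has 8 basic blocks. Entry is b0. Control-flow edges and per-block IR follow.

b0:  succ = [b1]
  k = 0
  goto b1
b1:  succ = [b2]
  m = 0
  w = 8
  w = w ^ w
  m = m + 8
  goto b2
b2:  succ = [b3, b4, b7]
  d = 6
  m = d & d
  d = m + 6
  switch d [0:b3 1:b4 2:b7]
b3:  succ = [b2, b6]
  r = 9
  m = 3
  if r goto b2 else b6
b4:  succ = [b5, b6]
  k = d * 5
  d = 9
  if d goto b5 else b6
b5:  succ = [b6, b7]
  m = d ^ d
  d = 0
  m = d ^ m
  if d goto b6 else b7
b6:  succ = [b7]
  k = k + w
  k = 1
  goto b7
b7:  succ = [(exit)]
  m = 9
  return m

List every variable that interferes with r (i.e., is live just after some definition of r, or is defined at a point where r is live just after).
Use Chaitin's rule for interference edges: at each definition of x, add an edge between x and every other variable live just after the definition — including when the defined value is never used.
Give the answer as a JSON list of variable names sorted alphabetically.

Answer: ["k", "m", "w"]

Analysis:
Per-block:
  b0 def {k} use ∅
  b1 def {m,w} use ∅
  b2 def {d,m} use ∅
  b3 def {m,r} use ∅
  b4 def {d,k} use {d}
  b5 def {d,m} use {d}
  b6 def {k} use {k,w}
  b7 def {m} use ∅

Backward fixpoint:
  b0 li=∅ lo={k}
  b1 li={k} lo={k,w}
  b2 li={k,w} lo={d,k,w}
  b3 li={k,w} lo={k,w}
  b4 li={d,w} lo={d,k,w}
  b5 li={d,k,w} lo={k,w}
  b6 li={k,w} lo=∅
  b7 li=∅ lo=∅

Interference:
  d↔{k,m,w}
  k↔{d,m,r,w}
  m↔{d,k,r,w}
  r↔{k,m,w}
  w↔{d,k,m,r}

N(r) = ["k", "m", "w"]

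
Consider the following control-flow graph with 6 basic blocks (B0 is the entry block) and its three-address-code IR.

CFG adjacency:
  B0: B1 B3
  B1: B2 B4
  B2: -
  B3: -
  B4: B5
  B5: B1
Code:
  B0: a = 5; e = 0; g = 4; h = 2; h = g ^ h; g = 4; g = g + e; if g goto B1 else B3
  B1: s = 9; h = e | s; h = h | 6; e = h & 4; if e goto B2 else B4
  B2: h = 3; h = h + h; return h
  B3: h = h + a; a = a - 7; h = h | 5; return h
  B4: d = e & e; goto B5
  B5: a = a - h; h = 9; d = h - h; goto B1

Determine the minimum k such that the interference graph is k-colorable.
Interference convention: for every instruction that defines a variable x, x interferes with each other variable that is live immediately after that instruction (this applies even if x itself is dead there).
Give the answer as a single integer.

def/use:
  B0 def {a,e,g,h} use ∅
  B1 def {e,h,s} use {e}
  B2 def {h} use ∅
  B3 def {a,h} use {a,h}
  B4 def {d} use {e}
  B5 def {a,d,h} use {a,h}

Backward fixpoint:
  live B0: ∅→{a,e,h}
  live B1: {a,e}→{a,e,h}
  live B2: ∅→∅
  live B3: {a,h}→∅
  live B4: {a,e,h}→{a,e,h}
  live B5: {a,e,h}→{a,e}

Conflict graph:
  a: {d,e,g,h,s}
  d: {a,e,h}
  e: {a,d,g,h,s}
  g: {a,e,h}
  h: {a,d,e,g}
  s: {a,e}

Colouring:
  lower bound: {a,d,e,h} mutually conflict ⇒ χ ≥ 4
  4-colouring: R0={a}  R1={e}  R2={h,s}  R3={d,g}
  χ = 4

Answer: 4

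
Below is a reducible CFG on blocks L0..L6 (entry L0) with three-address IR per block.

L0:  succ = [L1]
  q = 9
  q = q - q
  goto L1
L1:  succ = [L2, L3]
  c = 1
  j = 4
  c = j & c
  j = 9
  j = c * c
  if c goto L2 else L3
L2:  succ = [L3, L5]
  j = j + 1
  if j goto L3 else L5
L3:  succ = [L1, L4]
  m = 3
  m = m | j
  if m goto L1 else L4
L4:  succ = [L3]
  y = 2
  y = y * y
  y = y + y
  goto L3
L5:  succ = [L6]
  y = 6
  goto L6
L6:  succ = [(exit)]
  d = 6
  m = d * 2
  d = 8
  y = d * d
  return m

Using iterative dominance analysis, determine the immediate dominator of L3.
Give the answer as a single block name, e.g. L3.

Answer: L1

Analysis:
idom tree: L1←L0 L2←L1 L3←L1 L4←L3 L5←L2 L6←L5
Dom at joins:
  L1: preds {L0,L3}: {L0} ∩ {L0,L1,L3} = {L0}; idom=L0
  L3: preds {L1,L2,L4}: {L0,L1} ∩ {L0,L1,L2} ∩ {L0,L1,L3,L4} = {L0,L1}; idom=L1

idom(L3) = L1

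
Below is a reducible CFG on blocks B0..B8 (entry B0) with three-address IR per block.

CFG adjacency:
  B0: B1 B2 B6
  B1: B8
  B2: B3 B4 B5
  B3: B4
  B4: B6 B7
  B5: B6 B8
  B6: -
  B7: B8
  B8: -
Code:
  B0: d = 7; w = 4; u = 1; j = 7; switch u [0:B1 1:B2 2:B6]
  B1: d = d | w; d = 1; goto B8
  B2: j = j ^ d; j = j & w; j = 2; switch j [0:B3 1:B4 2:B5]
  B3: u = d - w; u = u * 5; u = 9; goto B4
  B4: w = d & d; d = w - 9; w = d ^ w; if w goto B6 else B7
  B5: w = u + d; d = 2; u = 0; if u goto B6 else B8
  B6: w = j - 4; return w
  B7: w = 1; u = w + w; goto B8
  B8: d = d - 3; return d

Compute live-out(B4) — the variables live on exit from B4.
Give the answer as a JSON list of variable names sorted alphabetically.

Answer: ["d", "j"]

Working:
Per-block:
  B0 def {d,j,u,w} use ∅
  B1 def {d} use {d,w}
  B2 def {j} use {d,j,w}
  B3 def {u} use {d,w}
  B4 def {d,w} use {d}
  B5 def {d,u,w} use {d,u}
  B6 def {w} use {j}
  B7 def {u,w} use ∅
  B8 def {d} use {d}

Liveness:
  B0: in=∅ out={d,j,u,w}
  B1: in={d,w} out={d}
  B2: in={d,j,u,w} out={d,j,u,w}
  B3: in={d,j,w} out={d,j}
  B4: in={d,j} out={d,j}
  B5: in={d,j,u} out={d,j}
  B6: in={j} out=∅
  B7: in={d} out={d}
  B8: in={d} out=∅

live-out(B4) = ["d", "j"]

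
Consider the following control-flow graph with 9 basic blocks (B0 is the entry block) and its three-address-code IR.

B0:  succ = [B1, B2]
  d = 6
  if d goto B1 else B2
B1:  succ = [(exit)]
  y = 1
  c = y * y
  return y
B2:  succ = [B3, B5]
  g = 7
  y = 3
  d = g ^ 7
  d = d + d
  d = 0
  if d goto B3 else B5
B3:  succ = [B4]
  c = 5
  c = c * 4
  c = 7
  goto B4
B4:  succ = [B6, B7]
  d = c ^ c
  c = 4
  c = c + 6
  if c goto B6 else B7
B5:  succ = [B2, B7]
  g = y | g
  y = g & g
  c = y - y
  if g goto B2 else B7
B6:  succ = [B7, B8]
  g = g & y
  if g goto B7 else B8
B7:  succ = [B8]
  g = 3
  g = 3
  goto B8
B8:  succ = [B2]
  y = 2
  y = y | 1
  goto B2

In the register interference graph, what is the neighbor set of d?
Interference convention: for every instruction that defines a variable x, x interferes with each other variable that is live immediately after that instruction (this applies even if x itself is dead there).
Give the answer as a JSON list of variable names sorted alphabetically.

Answer: ["g", "y"]

Analysis:
def/use:
  B0: def={d} ue=∅
  B1: def={c,y} ue=∅
  B2: def={d,g,y} ue=∅
  B3: def={c} ue=∅
  B4: def={c,d} ue={c}
  B5: def={c,g,y} ue={g,y}
  B6: def={g} ue={g,y}
  B7: def={g} ue=∅
  B8: def={y} ue=∅

Live sets:
  B0: in=∅ out=∅
  B1: in=∅ out=∅
  B2: in=∅ out={g,y}
  B3: in={g,y} out={c,g,y}
  B4: in={c,g,y} out={g,y}
  B5: in={g,y} out=∅
  B6: in={g,y} out=∅
  B7: in=∅ out=∅
  B8: in=∅ out=∅

Interference:
  c — {g,y}
  d — {g,y}
  g — {c,d,y}
  y — {c,d,g}

N(d) = ["g", "y"]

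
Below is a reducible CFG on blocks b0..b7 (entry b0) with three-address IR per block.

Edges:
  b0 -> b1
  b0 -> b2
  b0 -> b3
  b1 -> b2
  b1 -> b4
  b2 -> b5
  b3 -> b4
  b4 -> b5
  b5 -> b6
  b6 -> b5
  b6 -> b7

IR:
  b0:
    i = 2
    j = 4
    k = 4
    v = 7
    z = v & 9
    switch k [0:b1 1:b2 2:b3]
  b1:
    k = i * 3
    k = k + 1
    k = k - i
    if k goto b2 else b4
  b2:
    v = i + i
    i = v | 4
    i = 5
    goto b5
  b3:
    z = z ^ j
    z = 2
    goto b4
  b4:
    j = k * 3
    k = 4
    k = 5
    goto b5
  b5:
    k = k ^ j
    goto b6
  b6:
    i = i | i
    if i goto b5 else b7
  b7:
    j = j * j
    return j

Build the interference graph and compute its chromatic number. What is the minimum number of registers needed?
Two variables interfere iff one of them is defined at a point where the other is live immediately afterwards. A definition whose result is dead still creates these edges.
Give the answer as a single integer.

Block summaries:
  b0 def {i,j,k,v,z} use ∅
  b1 def {k} use {i}
  b2 def {i,v} use {i}
  b3 def {z} use {j,z}
  b4 def {j,k} use {k}
  b5 def {k} use {j,k}
  b6 def {i} use {i}
  b7 def {j} use {j}

Backward fixpoint:
  b0: in=∅ out={i,j,k,z}
  b1: in={i,j} out={i,j,k}
  b2: in={i,j,k} out={i,j,k}
  b3: in={i,j,k,z} out={i,k}
  b4: in={i,k} out={i,j,k}
  b5: in={i,j,k} out={i,j,k}
  b6: in={i,j,k} out={i,j,k}
  b7: in={j} out=∅

Conflict graph:
  i: {j,k,v,z}
  j: {i,k,v,z}
  k: {i,j,v,z}
  v: {i,j,k}
  z: {i,j,k}

Chromatic number:
  lower bound: {i,j,k,v} mutually conflict ⇒ χ ≥ 4
  assign i→c0 j→c1 k→c2 v→c3 z→c3 — no edge inside a register ⇒ χ ≤ 4
  χ = 4

Answer: 4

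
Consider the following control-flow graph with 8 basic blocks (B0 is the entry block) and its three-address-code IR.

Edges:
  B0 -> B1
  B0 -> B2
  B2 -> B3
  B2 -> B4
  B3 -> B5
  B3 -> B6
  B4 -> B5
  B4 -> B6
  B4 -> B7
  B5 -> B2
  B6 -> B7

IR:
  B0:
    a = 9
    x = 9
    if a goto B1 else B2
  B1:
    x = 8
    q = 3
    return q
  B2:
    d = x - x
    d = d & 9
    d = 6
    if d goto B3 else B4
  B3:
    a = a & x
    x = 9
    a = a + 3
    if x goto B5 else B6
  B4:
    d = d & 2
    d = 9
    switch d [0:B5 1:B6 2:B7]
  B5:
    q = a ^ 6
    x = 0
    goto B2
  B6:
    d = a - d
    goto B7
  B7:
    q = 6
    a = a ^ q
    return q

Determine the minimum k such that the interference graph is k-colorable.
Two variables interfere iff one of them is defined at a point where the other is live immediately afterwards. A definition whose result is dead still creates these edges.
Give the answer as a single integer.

Answer: 3

Analysis:
Block summaries:
  B0: def={a,x} ue=∅
  B1: def={q,x} ue=∅
  B2: def={d} ue={x}
  B3: def={a,x} ue={a,x}
  B4: def={d} ue={d}
  B5: def={q,x} ue={a}
  B6: def={d} ue={a,d}
  B7: def={a,q} ue={a}

Live sets:
  B0 li=∅ lo={a,x}
  B1 li=∅ lo=∅
  B2 li={a,x} lo={a,d,x}
  B3 li={a,d,x} lo={a,d}
  B4 li={a,d} lo={a,d}
  B5 li={a} lo={a,x}
  B6 li={a,d} lo={a}
  B7 li={a} lo=∅

Interfere edges:
  a: {d,q,x}
  d: {a,x}
  q: {a}
  x: {a,d}

Chromatic number:
  clique {a,d,x} ⇒ need ≥ 3
  assign a→r0 d→r1 q→r1 x→r2 — no edge inside a register ⇒ χ ≤ 3
  χ = 3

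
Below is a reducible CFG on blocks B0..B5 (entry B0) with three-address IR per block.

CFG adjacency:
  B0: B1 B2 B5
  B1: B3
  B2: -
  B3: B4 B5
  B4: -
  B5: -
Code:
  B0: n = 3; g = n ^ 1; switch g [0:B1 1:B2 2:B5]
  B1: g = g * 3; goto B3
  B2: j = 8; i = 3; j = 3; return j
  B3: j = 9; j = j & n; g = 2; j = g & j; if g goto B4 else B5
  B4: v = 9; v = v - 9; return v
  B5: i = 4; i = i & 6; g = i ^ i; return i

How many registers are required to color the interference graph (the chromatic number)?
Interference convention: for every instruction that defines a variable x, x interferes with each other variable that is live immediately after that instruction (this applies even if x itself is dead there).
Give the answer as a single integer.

Answer: 3

Derivation:
def/use:
  B0 def {g,n} use ∅
  B1 def {g} use {g}
  B2 def {i,j} use ∅
  B3 def {g,j} use {n}
  B4 def {v} use ∅
  B5 def {g,i} use ∅

Backward fixpoint:
  B0 li=∅ lo={g,n}
  B1 li={g,n} lo={n}
  B2 li=∅ lo=∅
  B3 li={n} lo=∅
  B4 li=∅ lo=∅
  B5 li=∅ lo=∅

Interference:
  g — {i,j,n}
  i — {g}
  j — {g,n}
  n — {g,j}
  v — ∅

Colouring:
  clique {g,j,n} ⇒ need ≥ 3
  assign g→R0 i→R1 j→R1 n→R2 v→R0 — no edge inside a register ⇒ χ ≤ 3
  χ = 3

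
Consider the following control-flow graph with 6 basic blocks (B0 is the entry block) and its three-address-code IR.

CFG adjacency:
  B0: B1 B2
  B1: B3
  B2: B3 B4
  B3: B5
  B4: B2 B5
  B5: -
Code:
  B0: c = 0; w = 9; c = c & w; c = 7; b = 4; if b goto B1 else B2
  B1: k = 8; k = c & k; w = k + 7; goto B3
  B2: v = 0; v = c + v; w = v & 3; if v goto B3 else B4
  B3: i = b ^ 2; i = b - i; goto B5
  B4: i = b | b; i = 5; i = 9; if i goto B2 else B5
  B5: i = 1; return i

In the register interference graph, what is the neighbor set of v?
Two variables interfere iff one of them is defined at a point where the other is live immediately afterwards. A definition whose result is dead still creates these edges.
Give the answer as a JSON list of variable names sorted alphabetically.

Answer: ["b", "c", "w"]

Derivation:
Block summaries:
  B0: def={b,c,w} ue=∅
  B1: def={k,w} ue={c}
  B2: def={v,w} ue={c}
  B3: def={i} ue={b}
  B4: def={i} ue={b}
  B5: def={i} ue=∅

Liveness:
  B0 li=∅ lo={b,c}
  B1 li={b,c} lo={b}
  B2 li={b,c} lo={b,c}
  B3 li={b} lo=∅
  B4 li={b,c} lo={b,c}
  B5 li=∅ lo=∅

Interference:
  b: {c,i,k,v,w}
  c: {b,i,k,v,w}
  i: {b,c}
  k: {b,c}
  v: {b,c,w}
  w: {b,c,v}

N(v) = ["b", "c", "w"]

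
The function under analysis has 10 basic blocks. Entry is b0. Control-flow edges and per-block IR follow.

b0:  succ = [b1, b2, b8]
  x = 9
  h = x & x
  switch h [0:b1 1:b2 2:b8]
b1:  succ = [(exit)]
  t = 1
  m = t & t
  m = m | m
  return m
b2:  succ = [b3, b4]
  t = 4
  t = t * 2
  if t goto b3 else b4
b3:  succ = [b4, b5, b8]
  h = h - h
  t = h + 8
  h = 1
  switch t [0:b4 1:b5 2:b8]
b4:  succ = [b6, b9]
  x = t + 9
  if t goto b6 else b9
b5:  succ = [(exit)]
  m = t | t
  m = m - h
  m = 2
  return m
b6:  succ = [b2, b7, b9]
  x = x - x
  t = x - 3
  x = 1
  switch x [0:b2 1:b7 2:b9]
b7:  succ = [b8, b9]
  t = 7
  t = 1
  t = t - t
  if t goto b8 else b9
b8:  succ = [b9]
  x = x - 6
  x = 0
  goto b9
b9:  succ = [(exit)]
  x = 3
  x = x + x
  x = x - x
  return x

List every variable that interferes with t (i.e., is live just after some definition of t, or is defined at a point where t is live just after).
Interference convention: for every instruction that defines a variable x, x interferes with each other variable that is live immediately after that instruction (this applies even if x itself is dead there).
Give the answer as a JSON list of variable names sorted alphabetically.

Answer: ["h", "x"]

Working:
Block summaries:
  b0: {h,x} / ∅
  b1: {m,t} / ∅
  b2: {t} / ∅
  b3: {h,t} / {h}
  b4: {x} / {t}
  b5: {m} / {h,t}
  b6: {t,x} / {x}
  b7: {t} / ∅
  b8: {x} / {x}
  b9: {x} / ∅

Live sets:
  b0 li=∅ lo={h,x}
  b1 li=∅ lo=∅
  b2 li={h,x} lo={h,t,x}
  b3 li={h,x} lo={h,t,x}
  b4 li={h,t} lo={h,x}
  b5 li={h,t} lo=∅
  b6 li={h,x} lo={h,x}
  b7 li={x} lo={x}
  b8 li={x} lo=∅
  b9 li=∅ lo=∅

Conflict graph:
  h — {m,t,x}
  m — {h}
  t — {h,x}
  x — {h,t}

N(t) = ["h", "x"]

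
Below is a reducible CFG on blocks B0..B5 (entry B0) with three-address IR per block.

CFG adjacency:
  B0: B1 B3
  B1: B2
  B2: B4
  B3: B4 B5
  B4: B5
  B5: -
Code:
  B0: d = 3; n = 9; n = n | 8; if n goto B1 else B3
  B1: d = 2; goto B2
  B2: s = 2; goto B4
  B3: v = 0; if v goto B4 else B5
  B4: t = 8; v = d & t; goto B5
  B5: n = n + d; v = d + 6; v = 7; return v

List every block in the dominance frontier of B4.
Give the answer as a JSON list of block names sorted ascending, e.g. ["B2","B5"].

idom tree: B1←B0 B2←B1 B3←B0 B4←B0 B5←B0
Dom∩ at merges:
  B4: preds {B2,B3}: {B0,B1,B2} ∩ {B0,B3} = {B0}; idom=B0
  B5: preds {B3,B4}: {B0,B3} ∩ {B0,B4} = {B0}; idom=B0

DF derivation:
  join B4 pred B2: B2→B1 stop@B0
  join B4 pred B3: B3 stop@B0
  join B5 pred B3: B3 stop@B0
  join B5 pred B4: B4 stop@B0
  B0: DF=∅
  B1: DF={B4}
  B2: DF={B4}
  B3: DF={B4,B5}
  B4: DF={B5}
  B5: DF=∅

DF(B4) = ["B5"]

Answer: ["B5"]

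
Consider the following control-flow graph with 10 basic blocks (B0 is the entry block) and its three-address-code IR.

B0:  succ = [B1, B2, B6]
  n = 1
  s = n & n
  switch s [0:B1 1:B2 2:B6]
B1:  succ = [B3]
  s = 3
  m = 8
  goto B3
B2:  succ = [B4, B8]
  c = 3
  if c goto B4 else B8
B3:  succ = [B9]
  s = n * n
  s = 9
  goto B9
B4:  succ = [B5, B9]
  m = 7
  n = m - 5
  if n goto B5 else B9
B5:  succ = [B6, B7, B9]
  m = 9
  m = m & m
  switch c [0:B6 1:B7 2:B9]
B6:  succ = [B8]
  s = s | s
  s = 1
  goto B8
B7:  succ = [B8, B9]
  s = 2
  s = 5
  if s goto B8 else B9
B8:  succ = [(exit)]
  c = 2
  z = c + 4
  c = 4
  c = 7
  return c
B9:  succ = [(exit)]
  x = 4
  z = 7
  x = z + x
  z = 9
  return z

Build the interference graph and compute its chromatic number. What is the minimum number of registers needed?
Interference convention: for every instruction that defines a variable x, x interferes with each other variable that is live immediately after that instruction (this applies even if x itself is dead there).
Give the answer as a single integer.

Block summaries:
  B0 def {n,s} use ∅
  B1 def {m,s} use ∅
  B2 def {c} use ∅
  B3 def {s} use {n}
  B4 def {m,n} use ∅
  B5 def {m} use {c}
  B6 def {s} use {s}
  B7 def {s} use ∅
  B8 def {c,z} use ∅
  B9 def {x,z} use ∅

Backward fixpoint:
  B0 li=∅ lo={n,s}
  B1 li={n} lo={n}
  B2 li={s} lo={c,s}
  B3 li={n} lo=∅
  B4 li={c,s} lo={c,s}
  B5 li={c,s} lo={s}
  B6 li={s} lo=∅
  B7 li=∅ lo=∅
  B8 li=∅ lo=∅
  B9 li=∅ lo=∅

Interfere edges:
  c↔{m,n,s}
  m↔{c,n,s}
  n↔{c,m,s}
  s↔{c,m,n}
  x↔{z}
  z↔{x}

Chromatic number:
  clique {c,m,n,s} ⇒ need ≥ 4
  4-colouring: r0={c,x}  r1={m,z}  r2={n}  r3={s}
  χ = 4

Answer: 4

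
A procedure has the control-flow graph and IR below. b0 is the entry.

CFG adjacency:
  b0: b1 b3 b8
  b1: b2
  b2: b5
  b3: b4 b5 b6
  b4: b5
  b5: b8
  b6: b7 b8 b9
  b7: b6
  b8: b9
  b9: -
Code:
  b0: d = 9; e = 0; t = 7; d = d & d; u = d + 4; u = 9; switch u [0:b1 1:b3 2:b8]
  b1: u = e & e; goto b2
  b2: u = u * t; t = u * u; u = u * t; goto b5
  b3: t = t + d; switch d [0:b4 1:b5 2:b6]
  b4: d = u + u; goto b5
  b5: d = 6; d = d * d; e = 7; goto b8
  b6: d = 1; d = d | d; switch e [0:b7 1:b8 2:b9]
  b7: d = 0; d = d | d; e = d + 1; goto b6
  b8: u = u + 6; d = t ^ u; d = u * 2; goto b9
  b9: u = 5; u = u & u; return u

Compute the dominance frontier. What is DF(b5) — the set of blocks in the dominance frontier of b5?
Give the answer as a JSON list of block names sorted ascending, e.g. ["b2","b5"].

Answer: ["b8"]

Analysis:
idom tree: b1←b0 b2←b1 b3←b0 b4←b3 b5←b0 b6←b3 b7←b6 b8←b0 b9←b0
Dom at joins:
  b5: preds {b2,b3,b4}: {b0,b1,b2} ∩ {b0,b3} ∩ {b0,b3,b4} = {b0}; idom=b0
  b6: preds {b3,b7}: {b0,b3} ∩ {b0,b3,b6,b7} = {b0,b3}; idom=b3
  b8: preds {b0,b5,b6}: {b0} ∩ {b0,b5} ∩ {b0,b3,b6} = {b0}; idom=b0
  b9: preds {b6,b8}: {b0,b3,b6} ∩ {b0,b8} = {b0}; idom=b0

DF walk-up:
  b5←b2: walk b2→b1 to b0
  b5←b3: walk b3 to b0
  b5←b4: walk b4→b3 to b0
  b6←b3: walk · to b3
  b6←b7: walk b7→b6 to b3
  b8←b0: walk · to b0
  b8←b5: walk b5 to b0
  b8←b6: walk b6→b3 to b0
  b9←b6: walk b6→b3 to b0
  b9←b8: walk b8 to b0
  DF(b0)=∅
  DF(b1)={b5}
  DF(b2)={b5}
  DF(b3)={b5,b8,b9}
  DF(b4)={b5}
  DF(b5)={b8}
  DF(b6)={b6,b8,b9}
  DF(b7)={b6}
  DF(b8)={b9}
  DF(b9)=∅

DF(b5) = ["b8"]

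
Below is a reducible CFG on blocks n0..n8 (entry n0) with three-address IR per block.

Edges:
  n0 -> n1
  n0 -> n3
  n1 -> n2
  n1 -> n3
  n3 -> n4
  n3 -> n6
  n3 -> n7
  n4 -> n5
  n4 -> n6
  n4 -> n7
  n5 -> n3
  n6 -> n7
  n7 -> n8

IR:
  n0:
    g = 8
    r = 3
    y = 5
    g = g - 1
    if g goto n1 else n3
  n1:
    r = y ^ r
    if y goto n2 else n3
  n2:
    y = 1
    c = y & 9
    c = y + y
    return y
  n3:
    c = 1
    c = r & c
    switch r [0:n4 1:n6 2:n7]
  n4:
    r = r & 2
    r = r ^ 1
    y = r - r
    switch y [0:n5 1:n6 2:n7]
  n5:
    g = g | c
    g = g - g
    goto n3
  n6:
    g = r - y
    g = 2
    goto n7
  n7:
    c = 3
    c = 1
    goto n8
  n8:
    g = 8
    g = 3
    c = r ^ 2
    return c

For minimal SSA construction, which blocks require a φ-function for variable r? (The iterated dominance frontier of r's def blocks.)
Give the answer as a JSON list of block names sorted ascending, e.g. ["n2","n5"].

idom tree: n1←n0 n2←n1 n3←n0 n4←n3 n5←n4 n6←n3 n7←n3 n8←n7
Join-block Dom:
  n3: preds {n0,n1,n5}: {n0} ∩ {n0,n1} ∩ {n0,n3,n4,n5} = {n0}; idom=n0
  n6: preds {n3,n4}: {n0,n3} ∩ {n0,n3,n4} = {n0,n3}; idom=n3
  n7: preds {n3,n4,n6}: {n0,n3} ∩ {n0,n3,n4} ∩ {n0,n3,n6} = {n0,n3}; idom=n3

Frontier:
  join n3 pred n0: · stop@n0
  join n3 pred n1: n1 stop@n0
  join n3 pred n5: n5→n4→n3 stop@n0
  join n6 pred n3: · stop@n3
  join n6 pred n4: n4 stop@n3
  join n7 pred n3: · stop@n3
  join n7 pred n4: n4 stop@n3
  join n7 pred n6: n6 stop@n3
  DF(n0)=∅
  DF(n1)={n3}
  DF(n2)=∅
  DF(n3)={n3}
  DF(n4)={n3,n6,n7}
  DF(n5)={n3}
  DF(n6)={n7}
  DF(n7)=∅
  DF(n8)=∅

φ for r: defs {n0,n1,n4}
  DF⁺ = {n3,n6,n7}

Answer: ["n3", "n6", "n7"]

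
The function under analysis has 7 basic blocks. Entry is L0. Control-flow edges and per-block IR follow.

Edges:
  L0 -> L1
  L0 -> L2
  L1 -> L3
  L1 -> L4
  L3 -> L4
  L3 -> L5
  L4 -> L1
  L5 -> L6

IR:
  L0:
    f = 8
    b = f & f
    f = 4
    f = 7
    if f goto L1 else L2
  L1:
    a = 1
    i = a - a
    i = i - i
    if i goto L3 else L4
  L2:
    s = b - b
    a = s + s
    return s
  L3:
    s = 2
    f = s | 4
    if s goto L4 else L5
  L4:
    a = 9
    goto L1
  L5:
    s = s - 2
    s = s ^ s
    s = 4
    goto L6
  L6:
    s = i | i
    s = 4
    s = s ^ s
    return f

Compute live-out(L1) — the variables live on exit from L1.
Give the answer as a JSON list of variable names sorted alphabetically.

Block summaries:
  L0: {b,f} / ∅
  L1: {a,i} / ∅
  L2: {a,s} / {b}
  L3: {f,s} / ∅
  L4: {a} / ∅
  L5: {s} / {s}
  L6: {s} / {f,i}

Liveness:
  L0 li=∅ lo={b}
  L1 li=∅ lo={i}
  L2 li={b} lo=∅
  L3 li={i} lo={f,i,s}
  L4 li=∅ lo=∅
  L5 li={f,i,s} lo={f,i}
  L6 li={f,i} lo=∅

live-out(L1) = ["i"]

Answer: ["i"]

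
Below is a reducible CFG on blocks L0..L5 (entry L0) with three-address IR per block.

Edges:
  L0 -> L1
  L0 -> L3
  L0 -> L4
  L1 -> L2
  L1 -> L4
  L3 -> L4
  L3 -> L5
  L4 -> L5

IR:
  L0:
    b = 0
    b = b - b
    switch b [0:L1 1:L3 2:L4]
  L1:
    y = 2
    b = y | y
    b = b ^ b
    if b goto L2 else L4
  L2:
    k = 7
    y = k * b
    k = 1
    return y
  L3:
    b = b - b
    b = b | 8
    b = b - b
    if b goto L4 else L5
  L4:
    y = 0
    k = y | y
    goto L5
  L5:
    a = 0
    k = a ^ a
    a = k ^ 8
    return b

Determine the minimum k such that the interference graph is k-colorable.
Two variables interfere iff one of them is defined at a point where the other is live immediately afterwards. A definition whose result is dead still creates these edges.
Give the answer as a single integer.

Block summaries:
  L0: {b} / ∅
  L1: {b,y} / ∅
  L2: {k,y} / {b}
  L3: {b} / {b}
  L4: {k,y} / ∅
  L5: {a,k} / {b}

Liveness:
  L0 li=∅ lo={b}
  L1 li=∅ lo={b}
  L2 li={b} lo=∅
  L3 li={b} lo={b}
  L4 li={b} lo={b}
  L5 li={b} lo=∅

Interference:
  a — {b}
  b — {a,k,y}
  k — {b,y}
  y — {b,k}

Chromatic number:
  lower bound: {b,k,y} mutually conflict ⇒ χ ≥ 3
  3-colouring: R0={b}  R1={a,k}  R2={y}
  χ = 3

Answer: 3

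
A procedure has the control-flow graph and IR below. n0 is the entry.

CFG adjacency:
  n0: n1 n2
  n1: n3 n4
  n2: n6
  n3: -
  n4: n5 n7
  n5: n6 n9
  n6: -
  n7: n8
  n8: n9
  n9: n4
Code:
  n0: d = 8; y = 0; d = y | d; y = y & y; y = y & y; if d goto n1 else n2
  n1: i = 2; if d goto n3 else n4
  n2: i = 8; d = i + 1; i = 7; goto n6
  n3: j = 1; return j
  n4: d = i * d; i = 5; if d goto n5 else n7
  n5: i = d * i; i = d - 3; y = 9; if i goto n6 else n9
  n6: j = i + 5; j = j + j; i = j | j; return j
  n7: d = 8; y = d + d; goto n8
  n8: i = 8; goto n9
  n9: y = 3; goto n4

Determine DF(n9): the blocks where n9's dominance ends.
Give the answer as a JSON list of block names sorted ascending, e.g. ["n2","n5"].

idom tree: n1←n0 n2←n0 n3←n1 n4←n1 n5←n4 n6←n0 n7←n4 n8←n7 n9←n4
Dom∩ at merges:
  n4: preds {n1,n9}: {n0,n1} ∩ {n0,n1,n4,n9} = {n0,n1}; idom=n1
  n6: preds {n2,n5}: {n0,n2} ∩ {n0,n1,n4,n5} = {n0}; idom=n0
  n9: preds {n5,n8}: {n0,n1,n4,n5} ∩ {n0,n1,n4,n7,n8} = {n0,n1,n4}; idom=n4

Frontier:
  n4←n1: walk · to n1
  n4←n9: walk n9→n4 to n1
  n6←n2: walk n2 to n0
  n6←n5: walk n5→n4→n1 to n0
  n9←n5: walk n5 to n4
  n9←n8: walk n8→n7 to n4
  n0 → ∅
  n1 → {n6}
  n2 → {n6}
  n3 → ∅
  n4 → {n4,n6}
  n5 → {n6,n9}
  n6 → ∅
  n7 → {n9}
  n8 → {n9}
  n9 → {n4}

DF(n9) = ["n4"]

Answer: ["n4"]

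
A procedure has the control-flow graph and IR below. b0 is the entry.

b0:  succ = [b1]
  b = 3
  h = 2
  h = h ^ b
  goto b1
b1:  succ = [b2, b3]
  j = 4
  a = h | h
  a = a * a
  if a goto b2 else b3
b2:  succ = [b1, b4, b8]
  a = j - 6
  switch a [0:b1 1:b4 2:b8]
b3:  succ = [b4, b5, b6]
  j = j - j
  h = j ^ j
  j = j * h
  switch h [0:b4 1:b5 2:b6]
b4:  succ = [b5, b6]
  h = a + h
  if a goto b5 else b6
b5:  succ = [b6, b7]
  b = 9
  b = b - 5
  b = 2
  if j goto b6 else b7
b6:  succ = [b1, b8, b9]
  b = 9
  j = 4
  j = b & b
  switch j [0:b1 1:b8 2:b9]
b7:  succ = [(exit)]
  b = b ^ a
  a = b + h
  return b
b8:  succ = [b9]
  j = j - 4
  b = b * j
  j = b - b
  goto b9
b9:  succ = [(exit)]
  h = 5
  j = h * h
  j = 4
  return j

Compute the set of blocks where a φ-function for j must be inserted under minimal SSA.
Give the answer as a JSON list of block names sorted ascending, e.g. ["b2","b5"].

Answer: ["b1", "b4", "b5", "b6", "b8", "b9"]

Derivation:
idom tree: b1←b0 b2←b1 b3←b1 b4←b1 b5←b1 b6←b1 b7←b5 b8←b1 b9←b1
Join-block Dom:
  b1: preds {b0,b2,b6}: {b0} ∩ {b0,b1,b2} ∩ {b0,b1,b6} = {b0}; idom=b0
  b4: preds {b2,b3}: {b0,b1,b2} ∩ {b0,b1,b3} = {b0,b1}; idom=b1
  b5: preds {b3,b4}: {b0,b1,b3} ∩ {b0,b1,b4} = {b0,b1}; idom=b1
  b6: preds {b3,b4,b5}: {b0,b1,b3} ∩ {b0,b1,b4} ∩ {b0,b1,b5} = {b0,b1}; idom=b1
  b8: preds {b2,b6}: {b0,b1,b2} ∩ {b0,b1,b6} = {b0,b1}; idom=b1
  b9: preds {b6,b8}: {b0,b1,b6} ∩ {b0,b1,b8} = {b0,b1}; idom=b1

Frontier:
  b1←b0: walk · to b0
  b1←b2: walk b2→b1 to b0
  b1←b6: walk b6→b1 to b0
  b4←b2: walk b2 to b1
  b4←b3: walk b3 to b1
  b5←b3: walk b3 to b1
  b5←b4: walk b4 to b1
  b6←b3: walk b3 to b1
  b6←b4: walk b4 to b1
  b6←b5: walk b5 to b1
  b8←b2: walk b2 to b1
  b8←b6: walk b6 to b1
  b9←b6: walk b6 to b1
  b9←b8: walk b8 to b1
  b0 → ∅
  b1 → {b1}
  b2 → {b1,b4,b8}
  b3 → {b4,b5,b6}
  b4 → {b5,b6}
  b5 → {b6}
  b6 → {b1,b8,b9}
  b7 → ∅
  b8 → {b9}
  b9 → ∅

φ for j: defs {b1,b3,b6,b8,b9}
  DF⁺ = {b1,b4,b5,b6,b8,b9}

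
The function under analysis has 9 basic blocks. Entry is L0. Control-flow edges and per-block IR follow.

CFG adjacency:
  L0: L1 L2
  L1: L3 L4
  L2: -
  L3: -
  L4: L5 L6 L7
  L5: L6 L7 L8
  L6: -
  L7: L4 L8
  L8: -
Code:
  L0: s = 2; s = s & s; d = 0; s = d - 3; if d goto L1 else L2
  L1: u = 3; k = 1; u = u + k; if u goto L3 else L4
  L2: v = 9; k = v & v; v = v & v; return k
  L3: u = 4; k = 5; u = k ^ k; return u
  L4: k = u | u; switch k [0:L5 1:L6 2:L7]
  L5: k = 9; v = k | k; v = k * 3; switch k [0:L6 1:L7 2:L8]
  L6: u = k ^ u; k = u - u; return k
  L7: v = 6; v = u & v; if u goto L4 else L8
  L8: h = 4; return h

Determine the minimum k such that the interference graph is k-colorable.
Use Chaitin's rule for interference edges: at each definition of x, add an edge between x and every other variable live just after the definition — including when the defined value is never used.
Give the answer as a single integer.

Answer: 3

Derivation:
Block summaries:
  L0: def={d,s} ue=∅
  L1: def={k,u} ue=∅
  L2: def={k,v} ue=∅
  L3: def={k,u} ue=∅
  L4: def={k} ue={u}
  L5: def={k,v} ue=∅
  L6: def={k,u} ue={k,u}
  L7: def={v} ue={u}
  L8: def={h} ue=∅

Live sets:
  L0: in=∅ out=∅
  L1: in=∅ out={u}
  L2: in=∅ out=∅
  L3: in=∅ out=∅
  L4: in={u} out={k,u}
  L5: in={u} out={k,u}
  L6: in={k,u} out=∅
  L7: in={u} out={u}
  L8: in=∅ out=∅

Conflict graph:
  d — {s}
  h — ∅
  k — {u,v}
  s — {d}
  u — {k,v}
  v — {k,u}

Registers:
  clique {k,u,v} ⇒ need ≥ 3
  3-colouring: c0={d,h,k}  c1={s,u}  c2={v}
  χ = 3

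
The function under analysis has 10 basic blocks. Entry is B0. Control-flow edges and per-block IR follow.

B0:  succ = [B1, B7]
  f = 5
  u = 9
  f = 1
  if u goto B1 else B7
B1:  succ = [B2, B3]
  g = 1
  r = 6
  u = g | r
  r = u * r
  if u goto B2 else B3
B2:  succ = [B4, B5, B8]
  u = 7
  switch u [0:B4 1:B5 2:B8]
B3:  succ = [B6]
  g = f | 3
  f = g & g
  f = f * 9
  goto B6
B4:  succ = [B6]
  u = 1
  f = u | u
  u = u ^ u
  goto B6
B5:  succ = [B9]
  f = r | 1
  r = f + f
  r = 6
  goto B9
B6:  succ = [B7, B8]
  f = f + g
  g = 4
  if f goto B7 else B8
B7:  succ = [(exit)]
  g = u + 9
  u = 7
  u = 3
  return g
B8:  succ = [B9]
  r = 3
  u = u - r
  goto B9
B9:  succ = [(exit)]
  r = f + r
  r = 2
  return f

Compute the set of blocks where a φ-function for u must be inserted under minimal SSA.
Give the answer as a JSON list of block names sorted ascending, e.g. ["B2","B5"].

Answer: ["B6", "B7", "B8", "B9"]

Analysis:
idom tree: B1←B0 B2←B1 B3←B1 B4←B2 B5←B2 B6←B1 B7←B0 B8←B1 B9←B1
Join-block Dom:
  B6: preds {B3,B4}: {B0,B1,B3} ∩ {B0,B1,B2,B4} = {B0,B1}; idom=B1
  B7: preds {B0,B6}: {B0} ∩ {B0,B1,B6} = {B0}; idom=B0
  B8: preds {B2,B6}: {B0,B1,B2} ∩ {B0,B1,B6} = {B0,B1}; idom=B1
  B9: preds {B5,B8}: {B0,B1,B2,B5} ∩ {B0,B1,B8} = {B0,B1}; idom=B1

DF walk-up:
  B6←B3: walk B3 to B1
  B6←B4: walk B4→B2 to B1
  B7←B0: walk · to B0
  B7←B6: walk B6→B1 to B0
  B8←B2: walk B2 to B1
  B8←B6: walk B6 to B1
  B9←B5: walk B5→B2 to B1
  B9←B8: walk B8 to B1
  DF(B0)=∅
  DF(B1)={B7}
  DF(B2)={B6,B8,B9}
  DF(B3)={B6}
  DF(B4)={B6}
  DF(B5)={B9}
  DF(B6)={B7,B8}
  DF(B7)=∅
  DF(B8)={B9}
  DF(B9)=∅

φ for u: defs {B0,B1,B2,B4,B7,B8}
  DF⁺ = {B6,B7,B8,B9}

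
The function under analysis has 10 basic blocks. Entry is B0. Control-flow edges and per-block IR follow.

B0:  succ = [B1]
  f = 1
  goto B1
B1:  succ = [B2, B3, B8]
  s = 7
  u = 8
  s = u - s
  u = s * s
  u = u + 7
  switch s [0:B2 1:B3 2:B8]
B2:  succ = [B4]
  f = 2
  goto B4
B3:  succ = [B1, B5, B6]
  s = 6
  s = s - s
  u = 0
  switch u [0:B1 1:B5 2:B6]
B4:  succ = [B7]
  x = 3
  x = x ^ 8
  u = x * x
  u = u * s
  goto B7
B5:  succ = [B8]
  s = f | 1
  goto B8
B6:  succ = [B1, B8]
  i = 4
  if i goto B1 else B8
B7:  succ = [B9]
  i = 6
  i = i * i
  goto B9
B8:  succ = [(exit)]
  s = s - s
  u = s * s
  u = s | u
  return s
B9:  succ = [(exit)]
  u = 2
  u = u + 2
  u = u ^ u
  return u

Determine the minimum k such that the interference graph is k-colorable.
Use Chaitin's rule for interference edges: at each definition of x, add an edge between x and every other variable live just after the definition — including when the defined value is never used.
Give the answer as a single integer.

Block summaries:
  B0 def {f} use ∅
  B1 def {s,u} use ∅
  B2 def {f} use ∅
  B3 def {s,u} use ∅
  B4 def {u,x} use {s}
  B5 def {s} use {f}
  B6 def {i} use ∅
  B7 def {i} use ∅
  B8 def {s,u} use {s}
  B9 def {u} use ∅

Backward fixpoint:
  B0: in=∅ out={f}
  B1: in={f} out={f,s}
  B2: in={s} out={s}
  B3: in={f} out={f,s}
  B4: in={s} out=∅
  B5: in={f} out={s}
  B6: in={f,s} out={f,s}
  B7: in=∅ out=∅
  B8: in={s} out=∅
  B9: in=∅ out=∅

Interfere edges:
  f↔{i,s,u}
  i↔{f,s}
  s↔{f,i,u,x}
  u↔{f,s}
  x↔{s}

Colouring:
  clique {f,i,s} ⇒ need ≥ 3
  assign f→r1 i→r2 s→r0 u→r2 x→r1 — no edge inside a register ⇒ χ ≤ 3
  χ = 3

Answer: 3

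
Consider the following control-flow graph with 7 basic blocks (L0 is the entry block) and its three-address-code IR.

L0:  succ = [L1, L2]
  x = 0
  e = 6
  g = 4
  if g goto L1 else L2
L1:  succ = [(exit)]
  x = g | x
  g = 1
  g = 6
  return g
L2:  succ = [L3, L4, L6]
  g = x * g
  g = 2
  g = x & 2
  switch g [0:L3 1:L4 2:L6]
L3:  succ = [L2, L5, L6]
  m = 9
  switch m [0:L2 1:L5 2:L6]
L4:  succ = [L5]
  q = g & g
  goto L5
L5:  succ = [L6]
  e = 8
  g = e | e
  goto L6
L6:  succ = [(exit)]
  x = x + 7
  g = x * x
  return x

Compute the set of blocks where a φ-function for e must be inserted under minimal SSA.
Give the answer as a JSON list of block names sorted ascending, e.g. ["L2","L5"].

Answer: ["L6"]

Analysis:
idom tree: L1←L0 L2←L0 L3←L2 L4←L2 L5←L2 L6←L2
Join-block Dom:
  L2: preds {L0,L3}: {L0} ∩ {L0,L2,L3} = {L0}; idom=L0
  L5: preds {L3,L4}: {L0,L2,L3} ∩ {L0,L2,L4} = {L0,L2}; idom=L2
  L6: preds {L2,L3,L5}: {L0,L2} ∩ {L0,L2,L3} ∩ {L0,L2,L5} = {L0,L2}; idom=L2

DF derivation:
  join L2 pred L0: · stop@L0
  join L2 pred L3: L3→L2 stop@L0
  join L5 pred L3: L3 stop@L2
  join L5 pred L4: L4 stop@L2
  join L6 pred L2: · stop@L2
  join L6 pred L3: L3 stop@L2
  join L6 pred L5: L5 stop@L2
  DF(L0)=∅
  DF(L1)=∅
  DF(L2)={L2}
  DF(L3)={L2,L5,L6}
  DF(L4)={L5}
  DF(L5)={L6}
  DF(L6)=∅

φ for e: defs {L0,L5}
  DF⁺ = {L6}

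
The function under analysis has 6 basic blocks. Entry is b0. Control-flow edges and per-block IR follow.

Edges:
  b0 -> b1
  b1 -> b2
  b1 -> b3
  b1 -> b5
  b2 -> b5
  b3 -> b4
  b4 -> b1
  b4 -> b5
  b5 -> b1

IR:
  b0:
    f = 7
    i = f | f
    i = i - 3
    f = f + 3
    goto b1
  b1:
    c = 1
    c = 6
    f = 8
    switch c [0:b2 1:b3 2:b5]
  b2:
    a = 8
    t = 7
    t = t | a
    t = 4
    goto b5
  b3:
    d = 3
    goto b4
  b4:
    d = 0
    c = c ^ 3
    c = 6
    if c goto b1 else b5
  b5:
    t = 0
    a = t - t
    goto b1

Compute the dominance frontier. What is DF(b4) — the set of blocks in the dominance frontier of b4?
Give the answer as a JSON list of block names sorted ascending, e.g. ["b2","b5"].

idom tree: b1←b0 b2←b1 b3←b1 b4←b3 b5←b1
Join-block Dom:
  b1: preds {b0,b4,b5}: {b0} ∩ {b0,b1,b3,b4} ∩ {b0,b1,b5} = {b0}; idom=b0
  b5: preds {b1,b2,b4}: {b0,b1} ∩ {b0,b1,b2} ∩ {b0,b1,b3,b4} = {b0,b1}; idom=b1

Frontier:
  join b1 pred b0: · stop@b0
  join b1 pred b4: b4→b3→b1 stop@b0
  join b1 pred b5: b5→b1 stop@b0
  join b5 pred b1: · stop@b1
  join b5 pred b2: b2 stop@b1
  join b5 pred b4: b4→b3 stop@b1
  b0 → ∅
  b1 → {b1}
  b2 → {b5}
  b3 → {b1,b5}
  b4 → {b1,b5}
  b5 → {b1}

DF(b4) = ["b1", "b5"]

Answer: ["b1", "b5"]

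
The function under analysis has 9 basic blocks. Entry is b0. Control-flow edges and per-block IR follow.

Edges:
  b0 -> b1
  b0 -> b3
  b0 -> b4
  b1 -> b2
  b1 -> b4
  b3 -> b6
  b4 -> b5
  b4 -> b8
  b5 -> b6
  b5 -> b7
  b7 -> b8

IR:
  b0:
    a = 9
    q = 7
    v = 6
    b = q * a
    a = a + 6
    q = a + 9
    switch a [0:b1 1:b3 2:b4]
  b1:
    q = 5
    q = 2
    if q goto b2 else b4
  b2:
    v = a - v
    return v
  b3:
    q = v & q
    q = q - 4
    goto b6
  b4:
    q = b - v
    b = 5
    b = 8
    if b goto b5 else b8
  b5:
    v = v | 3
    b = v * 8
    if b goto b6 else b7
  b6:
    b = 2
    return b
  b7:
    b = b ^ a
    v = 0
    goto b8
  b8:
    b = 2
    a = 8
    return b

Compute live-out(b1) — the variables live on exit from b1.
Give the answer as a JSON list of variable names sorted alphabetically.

Answer: ["a", "b", "v"]

Working:
Block summaries:
  b0: {a,b,q,v} / ∅
  b1: {q} / ∅
  b2: {v} / {a,v}
  b3: {q} / {q,v}
  b4: {b,q} / {b,v}
  b5: {b,v} / {v}
  b6: {b} / ∅
  b7: {b,v} / {a,b}
  b8: {a,b} / ∅

Backward fixpoint:
  live b0: ∅→{a,b,q,v}
  live b1: {a,b,v}→{a,b,v}
  live b2: {a,v}→∅
  live b3: {q,v}→∅
  live b4: {a,b,v}→{a,v}
  live b5: {a,v}→{a,b}
  live b6: ∅→∅
  live b7: {a,b}→∅
  live b8: ∅→∅

live-out(b1) = ["a", "b", "v"]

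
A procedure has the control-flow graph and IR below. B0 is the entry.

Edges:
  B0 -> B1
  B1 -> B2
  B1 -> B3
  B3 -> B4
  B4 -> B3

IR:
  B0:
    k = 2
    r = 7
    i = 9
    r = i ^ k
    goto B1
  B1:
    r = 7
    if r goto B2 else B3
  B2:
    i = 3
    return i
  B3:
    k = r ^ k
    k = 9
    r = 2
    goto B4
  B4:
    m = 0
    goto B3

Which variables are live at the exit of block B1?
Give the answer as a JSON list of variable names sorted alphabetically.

Answer: ["k", "r"]

Working:
Block summaries:
  B0: {i,k,r} / ∅
  B1: {r} / ∅
  B2: {i} / ∅
  B3: {k,r} / {k,r}
  B4: {m} / ∅

Live sets:
  B0 li=∅ lo={k}
  B1 li={k} lo={k,r}
  B2 li=∅ lo=∅
  B3 li={k,r} lo={k,r}
  B4 li={k,r} lo={k,r}

live-out(B1) = ["k", "r"]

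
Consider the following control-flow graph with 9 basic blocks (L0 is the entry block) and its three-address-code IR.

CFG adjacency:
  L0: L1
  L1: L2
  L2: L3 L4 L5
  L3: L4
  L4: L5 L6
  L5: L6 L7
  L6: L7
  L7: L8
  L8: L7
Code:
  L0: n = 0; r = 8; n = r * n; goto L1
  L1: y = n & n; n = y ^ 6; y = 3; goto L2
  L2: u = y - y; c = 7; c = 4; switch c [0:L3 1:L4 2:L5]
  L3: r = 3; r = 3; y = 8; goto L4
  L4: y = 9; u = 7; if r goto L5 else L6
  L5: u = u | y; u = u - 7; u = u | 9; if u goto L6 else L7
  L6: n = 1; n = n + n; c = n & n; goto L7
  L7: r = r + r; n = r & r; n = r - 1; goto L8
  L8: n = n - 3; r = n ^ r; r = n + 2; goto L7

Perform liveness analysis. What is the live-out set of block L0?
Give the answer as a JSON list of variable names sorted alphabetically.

Answer: ["n", "r"]

Working:
Block summaries:
  L0: {n,r} / ∅
  L1: {n,y} / {n}
  L2: {c,u} / {y}
  L3: {r,y} / ∅
  L4: {u,y} / {r}
  L5: {u} / {u,y}
  L6: {c,n} / ∅
  L7: {n,r} / {r}
  L8: {n,r} / {n,r}

Backward fixpoint:
  L0: in=∅ out={n,r}
  L1: in={n,r} out={r,y}
  L2: in={r,y} out={r,u,y}
  L3: in=∅ out={r}
  L4: in={r} out={r,u,y}
  L5: in={r,u,y} out={r}
  L6: in={r} out={r}
  L7: in={r} out={n,r}
  L8: in={n,r} out={r}

live-out(L0) = ["n", "r"]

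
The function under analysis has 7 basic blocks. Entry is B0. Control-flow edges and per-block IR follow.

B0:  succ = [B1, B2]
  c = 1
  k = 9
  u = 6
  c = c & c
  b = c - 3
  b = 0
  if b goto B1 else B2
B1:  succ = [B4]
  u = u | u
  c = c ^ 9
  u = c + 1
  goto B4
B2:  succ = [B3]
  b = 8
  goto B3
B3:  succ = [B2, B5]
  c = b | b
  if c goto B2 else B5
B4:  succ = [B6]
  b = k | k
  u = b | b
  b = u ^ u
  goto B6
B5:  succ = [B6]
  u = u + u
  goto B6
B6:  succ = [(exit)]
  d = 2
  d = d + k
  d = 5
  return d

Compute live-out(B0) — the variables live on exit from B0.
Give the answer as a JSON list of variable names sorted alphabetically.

Answer: ["c", "k", "u"]

Derivation:
Per-block:
  B0 def {b,c,k,u} use ∅
  B1 def {c,u} use {c,u}
  B2 def {b} use ∅
  B3 def {c} use {b}
  B4 def {b,u} use {k}
  B5 def {u} use {u}
  B6 def {d} use {k}

Backward fixpoint:
  B0: in=∅ out={c,k,u}
  B1: in={c,k,u} out={k}
  B2: in={k,u} out={b,k,u}
  B3: in={b,k,u} out={k,u}
  B4: in={k} out={k}
  B5: in={k,u} out={k}
  B6: in={k} out=∅

live-out(B0) = ["c", "k", "u"]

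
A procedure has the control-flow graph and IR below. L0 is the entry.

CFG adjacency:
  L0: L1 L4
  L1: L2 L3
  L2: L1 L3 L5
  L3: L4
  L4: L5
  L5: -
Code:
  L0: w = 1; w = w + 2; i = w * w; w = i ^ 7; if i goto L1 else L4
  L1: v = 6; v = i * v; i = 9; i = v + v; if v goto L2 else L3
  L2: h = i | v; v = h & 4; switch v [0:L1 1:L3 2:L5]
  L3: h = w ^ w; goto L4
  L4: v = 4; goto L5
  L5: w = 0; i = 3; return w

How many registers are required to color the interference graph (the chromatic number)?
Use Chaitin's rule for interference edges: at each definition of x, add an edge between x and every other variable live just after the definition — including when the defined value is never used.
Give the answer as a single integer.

Block summaries:
  L0: {i,w} / ∅
  L1: {i,v} / {i}
  L2: {h,v} / {i,v}
  L3: {h} / {w}
  L4: {v} / ∅
  L5: {i,w} / ∅

Backward fixpoint:
  live L0: ∅→{i,w}
  live L1: {i,w}→{i,v,w}
  live L2: {i,v,w}→{i,w}
  live L3: {w}→∅
  live L4: ∅→∅
  live L5: ∅→∅

Interference:
  h: {i,w}
  i: {h,v,w}
  v: {i,w}
  w: {h,i,v}

Colouring:
  lower bound: {h,i,w} mutually conflict ⇒ χ ≥ 3
  3-colouring: R0={i}  R1={w}  R2={h,v}
  χ = 3

Answer: 3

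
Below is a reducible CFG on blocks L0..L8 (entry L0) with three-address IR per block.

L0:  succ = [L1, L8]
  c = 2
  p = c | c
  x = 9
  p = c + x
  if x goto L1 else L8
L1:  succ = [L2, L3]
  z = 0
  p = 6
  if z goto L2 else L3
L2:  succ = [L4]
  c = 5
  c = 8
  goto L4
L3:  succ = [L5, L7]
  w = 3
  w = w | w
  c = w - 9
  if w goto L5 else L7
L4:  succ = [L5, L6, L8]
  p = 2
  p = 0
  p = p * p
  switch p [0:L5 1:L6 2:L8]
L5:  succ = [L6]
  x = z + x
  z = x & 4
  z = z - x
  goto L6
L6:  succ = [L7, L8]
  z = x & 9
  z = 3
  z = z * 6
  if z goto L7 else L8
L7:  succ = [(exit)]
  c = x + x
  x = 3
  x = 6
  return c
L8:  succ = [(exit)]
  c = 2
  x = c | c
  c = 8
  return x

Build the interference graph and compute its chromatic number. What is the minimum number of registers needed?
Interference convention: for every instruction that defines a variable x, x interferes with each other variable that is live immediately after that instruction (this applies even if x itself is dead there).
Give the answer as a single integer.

def/use:
  L0 def {c,p,x} use ∅
  L1 def {p,z} use ∅
  L2 def {c} use ∅
  L3 def {c,w} use ∅
  L4 def {p} use ∅
  L5 def {x,z} use {x,z}
  L6 def {z} use {x}
  L7 def {c,x} use {x}
  L8 def {c,x} use ∅

Live sets:
  L0 li=∅ lo={x}
  L1 li={x} lo={x,z}
  L2 li={x,z} lo={x,z}
  L3 li={x,z} lo={x,z}
  L4 li={x,z} lo={x,z}
  L5 li={x,z} lo={x}
  L6 li={x} lo={x}
  L7 li={x} lo=∅
  L8 li=∅ lo=∅

Conflict graph:
  c: {p,w,x,z}
  p: {c,x,z}
  w: {c,x,z}
  x: {c,p,w,z}
  z: {c,p,w,x}

Chromatic number:
  clique {c,p,x,z} ⇒ need ≥ 4
  assign c→r0 p→r3 w→r3 x→r1 z→r2 — no edge inside a register ⇒ χ ≤ 4
  χ = 4

Answer: 4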